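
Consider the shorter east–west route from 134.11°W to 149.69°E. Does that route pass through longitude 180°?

Naïve |149.69 − -134.11| = 283.8° > 180°, so the shorter arc goes the other way round — across 180°.
Signed shortest Δλ = ((149.69 − -134.11 + 180) mod 360) − 180 = -76.2°.
Going west by 76.2° from -134.11° passes through 180° before reaching +149.69°.

Yes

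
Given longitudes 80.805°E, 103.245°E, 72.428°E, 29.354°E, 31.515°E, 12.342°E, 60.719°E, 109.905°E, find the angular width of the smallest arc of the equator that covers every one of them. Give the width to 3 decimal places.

97.563°

Sort the longitudes: +12.342°, +29.354°, +31.515°, +60.719°, +72.428°, +80.805°, +103.245°, +109.905°.
Eastward gaps between consecutive values (wrapping around): 17.012°, 2.161°, 29.204°, 11.709°, 8.377°, 22.440°, 6.660°, 262.437°.
Largest gap = 262.437° ⇒ minimal covering band is its complement: 360° − 262.437° = 97.563°.
Band runs from +12.342° eastward to +109.905°.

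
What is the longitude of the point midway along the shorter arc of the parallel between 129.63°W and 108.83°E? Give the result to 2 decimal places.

Signed shortest Δλ from -129.63° to +108.83° is -121.54°.
Midpoint longitude = -129.63° + (-121.54°)/2 = -129.63° − 60.77° = -190.40°.
Normalise into (−180°, 180°]: +169.60°.
(The naïve average (-129.63 + +108.83)/2 = -10.4° is on the wrong side of the globe.)

169.60°E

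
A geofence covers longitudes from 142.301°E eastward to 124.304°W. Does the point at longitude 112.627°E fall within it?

Band width going east from +142.301° to -124.304°: ((-124.304 − 142.301) mod 360) = 93.395°.
Offset of +112.627° east of the west edge: ((112.627 − 142.301) mod 360) = 330.326°.
330.326° > 93.395° ⇒ outside.

No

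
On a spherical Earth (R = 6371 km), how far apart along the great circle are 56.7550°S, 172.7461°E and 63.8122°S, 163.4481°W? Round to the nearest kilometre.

Δλ = -163.4481 − 172.7461 = -336.1942°; wrapped into (−180°, 180°]: 23.8058°.
Δφ = -63.8122 − -56.7550 = -7.0572°.
a = sin²(Δφ/2) + cos φ₁ · cos φ₂ · sin²(Δλ/2) = 0.014080.
c = 2·atan2(√a, √(1−a)) = 0.23788 rad → d = 6371·c ≈ 1515.54 km.

1516 km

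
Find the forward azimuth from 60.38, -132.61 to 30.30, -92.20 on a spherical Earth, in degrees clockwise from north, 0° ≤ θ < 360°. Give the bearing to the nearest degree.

Δλ = -92.20 − -132.61 = 40.41°.
θ = atan2( sin Δλ · cos φ₂ , cos φ₁ · sin φ₂ − sin φ₁ · cos φ₂ · cos Δλ )
  = atan2(0.55970, -0.32214) = 119.923° → normalised to [0°, 360°): 119.923°.

120°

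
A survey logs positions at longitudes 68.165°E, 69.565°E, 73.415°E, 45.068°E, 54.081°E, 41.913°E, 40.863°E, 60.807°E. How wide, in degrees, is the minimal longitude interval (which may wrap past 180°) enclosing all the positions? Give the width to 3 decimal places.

Sort the longitudes: +40.863°, +41.913°, +45.068°, +54.081°, +60.807°, +68.165°, +69.565°, +73.415°.
Eastward gaps between consecutive values (wrapping around): 1.050°, 3.155°, 9.013°, 6.726°, 7.358°, 1.400°, 3.850°, 327.448°.
Largest gap = 327.448° ⇒ minimal covering band is its complement: 360° − 327.448° = 32.552°.
Band runs from +40.863° eastward to +73.415°.

32.552°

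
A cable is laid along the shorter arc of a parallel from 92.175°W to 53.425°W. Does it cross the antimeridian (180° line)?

No

Signed shortest Δλ = ((-53.425 − -92.175 + 180) mod 360) − 180 = 38.75°.
Going east by 38.75° from -92.175° reaches -53.425° without touching 180°.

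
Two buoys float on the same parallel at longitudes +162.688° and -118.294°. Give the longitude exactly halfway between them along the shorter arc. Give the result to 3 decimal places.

Signed shortest Δλ from +162.688° to -118.294° is +79.018°.
Midpoint longitude = +162.688° + (+79.018°)/2 = +162.688° + 39.509° = +202.197°.
Normalise into (−180°, 180°]: -157.803°.
(The naïve average (+162.688 + -118.294)/2 = 22.197° is on the wrong side of the globe.)

-157.803°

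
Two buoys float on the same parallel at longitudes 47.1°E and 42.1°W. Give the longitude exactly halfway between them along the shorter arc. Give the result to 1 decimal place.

2.5°E

Signed shortest Δλ from +47.1° to -42.1° is -89.2°.
Midpoint longitude = +47.1° + (-89.2°)/2 = +47.1° − 44.6° = +2.5°.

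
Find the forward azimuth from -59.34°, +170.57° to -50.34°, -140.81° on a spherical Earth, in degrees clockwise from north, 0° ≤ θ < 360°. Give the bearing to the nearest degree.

94°

Δλ = -140.81 − 170.57 = -311.38°; wrapped into (−180°, 180°]: 48.62°.
θ = atan2( sin Δλ · cos φ₂ , cos φ₁ · sin φ₂ − sin φ₁ · cos φ₂ · cos Δλ )
  = atan2(0.47889, -0.02965) = 93.543° → normalised to [0°, 360°): 93.543°.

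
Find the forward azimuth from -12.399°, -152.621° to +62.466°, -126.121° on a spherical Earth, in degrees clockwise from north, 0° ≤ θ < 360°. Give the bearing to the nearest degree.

12°

Δλ = -126.121 − -152.621 = 26.500°.
θ = atan2( sin Δλ · cos φ₂ , cos φ₁ · sin φ₂ − sin φ₁ · cos φ₂ · cos Δλ )
  = atan2(0.20627, 0.95488) = 12.189° → normalised to [0°, 360°): 12.189°.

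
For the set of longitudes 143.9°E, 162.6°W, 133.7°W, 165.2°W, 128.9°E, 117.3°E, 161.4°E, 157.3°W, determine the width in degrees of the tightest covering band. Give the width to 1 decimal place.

109.0°

Sort the longitudes: -165.2°, -162.6°, -157.3°, -133.7°, +117.3°, +128.9°, +143.9°, +161.4°.
Eastward gaps between consecutive values (wrapping around): 2.6°, 5.3°, 23.6°, 251.0°, 11.6°, 15.0°, 17.5°, 33.4°.
Largest gap = 251.0° ⇒ minimal covering band is its complement: 360° − 251.0° = 109.0°.
Band runs from +117.3° eastward to -133.7°, crossing the antimeridian.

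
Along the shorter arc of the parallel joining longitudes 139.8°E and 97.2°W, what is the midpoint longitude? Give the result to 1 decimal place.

Signed shortest Δλ from +139.8° to -97.2° is +123.0°.
Midpoint longitude = +139.8° + (+123.0°)/2 = +139.8° + 61.5° = +201.3°.
Normalise into (−180°, 180°]: -158.7°.
(The naïve average (+139.8 + -97.2)/2 = 21.3° is on the wrong side of the globe.)

158.7°W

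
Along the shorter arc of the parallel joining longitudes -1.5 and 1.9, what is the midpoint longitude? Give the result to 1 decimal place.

Signed shortest Δλ from -1.5° to +1.9° is +3.4°.
Midpoint longitude = -1.5° + (+3.4°)/2 = -1.5° + 1.7° = +0.2°.

+0.2°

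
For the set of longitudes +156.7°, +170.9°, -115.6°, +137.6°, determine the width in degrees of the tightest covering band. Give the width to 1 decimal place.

106.8°

Sort the longitudes: -115.6°, +137.6°, +156.7°, +170.9°.
Eastward gaps between consecutive values (wrapping around): 253.2°, 19.1°, 14.2°, 73.5°.
Largest gap = 253.2° ⇒ minimal covering band is its complement: 360° − 253.2° = 106.8°.
Band runs from +137.6° eastward to -115.6°, crossing the antimeridian.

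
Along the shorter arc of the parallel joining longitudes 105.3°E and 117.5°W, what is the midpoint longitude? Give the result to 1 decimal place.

Signed shortest Δλ from +105.3° to -117.5° is +137.2°.
Midpoint longitude = +105.3° + (+137.2°)/2 = +105.3° + 68.6° = +173.9°.
(The naïve average (+105.3 + -117.5)/2 = -6.1° is on the wrong side of the globe.)

173.9°E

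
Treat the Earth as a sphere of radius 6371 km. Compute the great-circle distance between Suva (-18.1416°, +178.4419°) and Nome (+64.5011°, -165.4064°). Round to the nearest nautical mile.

5018 nmi

Δλ = -165.4064 − 178.4419 = -343.8483°; wrapped into (−180°, 180°]: 16.1517°.
Δφ = 64.5011 − -18.1416 = 82.6427°.
a = sin²(Δφ/2) + cos φ₁ · cos φ₂ · sin²(Δλ/2) = 0.444046.
c = 2·atan2(√a, √(1−a)) = 1.45865 rad → d = 6371·c ≈ 9293.07 km ≈ 5017.86 nmi.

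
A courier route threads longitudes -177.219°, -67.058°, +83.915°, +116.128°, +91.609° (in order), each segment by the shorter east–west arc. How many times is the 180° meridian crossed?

Leg 1: -177.219° → -67.058°, shortest Δλ = 110.161° (east) — does not cross 180°.
Leg 2: -67.058° → +83.915°, shortest Δλ = 150.973° (east) — does not cross 180°.
Leg 3: +83.915° → +116.128°, shortest Δλ = 32.213° (east) — does not cross 180°.
Leg 4: +116.128° → +91.609°, shortest Δλ = -24.519° (west) — does not cross 180°.
Total crossings: 0.

0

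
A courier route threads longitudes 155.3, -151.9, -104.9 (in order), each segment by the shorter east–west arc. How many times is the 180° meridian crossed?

1

Leg 1: +155.3° → -151.9°, shortest Δλ = 52.8° (east) — crosses 180°.
Leg 2: -151.9° → -104.9°, shortest Δλ = 47.0° (east) — does not cross 180°.
Total crossings: 1.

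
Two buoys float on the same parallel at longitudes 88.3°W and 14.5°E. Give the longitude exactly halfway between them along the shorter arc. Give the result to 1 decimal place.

36.9°W

Signed shortest Δλ from -88.3° to +14.5° is +102.8°.
Midpoint longitude = -88.3° + (+102.8°)/2 = -88.3° + 51.4° = -36.9°.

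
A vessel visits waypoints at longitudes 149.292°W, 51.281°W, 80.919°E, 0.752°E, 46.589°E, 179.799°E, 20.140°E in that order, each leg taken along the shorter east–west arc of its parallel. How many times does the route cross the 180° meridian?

0

Leg 1: -149.292° → -51.281°, shortest Δλ = 98.011° (east) — does not cross 180°.
Leg 2: -51.281° → +80.919°, shortest Δλ = 132.2° (east) — does not cross 180°.
Leg 3: +80.919° → +0.752°, shortest Δλ = -80.167° (west) — does not cross 180°.
Leg 4: +0.752° → +46.589°, shortest Δλ = 45.837° (east) — does not cross 180°.
Leg 5: +46.589° → +179.799°, shortest Δλ = 133.21° (east) — does not cross 180°.
Leg 6: +179.799° → +20.140°, shortest Δλ = -159.659° (west) — does not cross 180°.
Total crossings: 0.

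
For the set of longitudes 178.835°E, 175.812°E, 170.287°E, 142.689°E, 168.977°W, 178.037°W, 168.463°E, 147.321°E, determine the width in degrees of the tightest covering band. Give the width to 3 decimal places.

Sort the longitudes: -178.037°, -168.977°, +142.689°, +147.321°, +168.463°, +170.287°, +175.812°, +178.835°.
Eastward gaps between consecutive values (wrapping around): 9.060°, 311.666°, 4.632°, 21.142°, 1.824°, 5.525°, 3.023°, 3.128°.
Largest gap = 311.666° ⇒ minimal covering band is its complement: 360° − 311.666° = 48.334°.
Band runs from +142.689° eastward to -168.977°, crossing the antimeridian.

48.334°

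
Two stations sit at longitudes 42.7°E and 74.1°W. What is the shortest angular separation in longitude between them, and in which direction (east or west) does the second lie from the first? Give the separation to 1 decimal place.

Raw difference: -74.1 − 42.7 = -116.8°.
Normalise into (−180°, 180°]: -116.8° stays -116.8°.
Negative ⇒ the second point lies to the west; separation 116.8°.

116.8° west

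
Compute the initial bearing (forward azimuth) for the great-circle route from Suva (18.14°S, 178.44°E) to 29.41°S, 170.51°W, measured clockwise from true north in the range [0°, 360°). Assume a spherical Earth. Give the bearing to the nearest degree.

Δλ = -170.51 − 178.44 = -348.95°; wrapped into (−180°, 180°]: 11.05°.
θ = atan2( sin Δλ · cos φ₂ , cos φ₁ · sin φ₂ − sin φ₁ · cos φ₂ · cos Δλ )
  = atan2(0.16697, -0.20046) = 140.209° → normalised to [0°, 360°): 140.209°.

140°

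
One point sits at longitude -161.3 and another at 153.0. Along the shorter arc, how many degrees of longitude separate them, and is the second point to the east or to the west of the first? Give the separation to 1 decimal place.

Raw difference: 153.0 − -161.3 = 314.3°.
Normalise into (−180°, 180°]: 314.3° − 360° = -45.7°.
Negative ⇒ the second point lies to the west; separation 45.7°.

45.7° west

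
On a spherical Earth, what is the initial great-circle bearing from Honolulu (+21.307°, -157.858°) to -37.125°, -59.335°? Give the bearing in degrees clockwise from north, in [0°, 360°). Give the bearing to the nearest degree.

Δλ = -59.335 − -157.858 = 98.523°.
θ = atan2( sin Δλ · cos φ₂ , cos φ₁ · sin φ₂ − sin φ₁ · cos φ₂ · cos Δλ )
  = atan2(0.78852, -0.51936) = 123.371° → normalised to [0°, 360°): 123.371°.

123°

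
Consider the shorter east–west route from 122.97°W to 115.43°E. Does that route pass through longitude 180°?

Yes

Naïve |115.43 − -122.97| = 238.4° > 180°, so the shorter arc goes the other way round — across 180°.
Signed shortest Δλ = ((115.43 − -122.97 + 180) mod 360) − 180 = -121.6°.
Going west by 121.6° from -122.97° passes through 180° before reaching +115.43°.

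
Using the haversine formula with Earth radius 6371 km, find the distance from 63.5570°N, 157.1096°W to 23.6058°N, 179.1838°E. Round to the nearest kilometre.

4774 km

Δλ = 179.1838 − -157.1096 = 336.2934°; wrapped into (−180°, 180°]: -23.7066°.
Δφ = 23.6058 − 63.5570 = -39.9512°.
a = sin²(Δφ/2) + cos φ₁ · cos φ₂ · sin²(Δλ/2) = 0.133920.
c = 2·atan2(√a, √(1−a)) = 0.74931 rad → d = 6371·c ≈ 4773.85 km.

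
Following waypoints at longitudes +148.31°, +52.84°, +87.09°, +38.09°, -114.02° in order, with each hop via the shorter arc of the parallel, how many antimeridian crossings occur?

0

Leg 1: +148.31° → +52.84°, shortest Δλ = -95.47° (west) — does not cross 180°.
Leg 2: +52.84° → +87.09°, shortest Δλ = 34.25° (east) — does not cross 180°.
Leg 3: +87.09° → +38.09°, shortest Δλ = -49.0° (west) — does not cross 180°.
Leg 4: +38.09° → -114.02°, shortest Δλ = -152.11° (west) — does not cross 180°.
Total crossings: 0.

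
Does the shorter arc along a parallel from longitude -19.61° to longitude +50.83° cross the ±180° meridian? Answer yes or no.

No

Signed shortest Δλ = ((50.83 − -19.61 + 180) mod 360) − 180 = 70.44°.
Going east by 70.44° from -19.61° reaches +50.83° without touching 180°.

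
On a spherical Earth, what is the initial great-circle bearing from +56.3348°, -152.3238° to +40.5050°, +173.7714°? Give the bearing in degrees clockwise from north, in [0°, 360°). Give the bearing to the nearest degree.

249°

Δλ = 173.7714 − -152.3238 = 326.0952°; wrapped into (−180°, 180°]: -33.9048°.
θ = atan2( sin Δλ · cos φ₂ , cos φ₁ · sin φ₂ − sin φ₁ · cos φ₂ · cos Δλ )
  = atan2(-0.42413, -0.16518) = -111.278° → normalised to [0°, 360°): 248.722°.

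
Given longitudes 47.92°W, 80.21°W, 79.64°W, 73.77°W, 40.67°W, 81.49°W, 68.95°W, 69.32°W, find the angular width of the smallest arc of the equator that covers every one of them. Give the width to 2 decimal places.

40.82°

Sort the longitudes: -81.49°, -80.21°, -79.64°, -73.77°, -69.32°, -68.95°, -47.92°, -40.67°.
Eastward gaps between consecutive values (wrapping around): 1.28°, 0.57°, 5.87°, 4.45°, 0.37°, 21.03°, 7.25°, 319.18°.
Largest gap = 319.18° ⇒ minimal covering band is its complement: 360° − 319.18° = 40.82°.
Band runs from -81.49° eastward to -40.67°.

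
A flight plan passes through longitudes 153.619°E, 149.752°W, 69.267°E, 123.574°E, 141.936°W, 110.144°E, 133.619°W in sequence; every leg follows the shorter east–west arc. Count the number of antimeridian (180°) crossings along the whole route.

Leg 1: +153.619° → -149.752°, shortest Δλ = 56.629° (east) — crosses 180°.
Leg 2: -149.752° → +69.267°, shortest Δλ = -140.981° (west) — crosses 180°.
Leg 3: +69.267° → +123.574°, shortest Δλ = 54.307° (east) — does not cross 180°.
Leg 4: +123.574° → -141.936°, shortest Δλ = 94.49° (east) — crosses 180°.
Leg 5: -141.936° → +110.144°, shortest Δλ = -107.92° (west) — crosses 180°.
Leg 6: +110.144° → -133.619°, shortest Δλ = 116.237° (east) — crosses 180°.
Total crossings: 5.

5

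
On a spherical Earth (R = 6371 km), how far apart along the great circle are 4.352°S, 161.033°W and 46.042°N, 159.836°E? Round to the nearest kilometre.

6801 km

Δλ = 159.836 − -161.033 = 320.869°; wrapped into (−180°, 180°]: -39.131°.
Δφ = 46.042 − -4.352 = 50.394°.
a = sin²(Δφ/2) + cos φ₁ · cos φ₂ · sin²(Δλ/2) = 0.258868.
c = 2·atan2(√a, √(1−a)) = 1.06756 rad → d = 6371·c ≈ 6801.42 km.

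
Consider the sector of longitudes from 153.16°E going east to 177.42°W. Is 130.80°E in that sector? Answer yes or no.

No

Band width going east from +153.16° to -177.42°: ((-177.42 − 153.16) mod 360) = 29.42°.
Offset of +130.80° east of the west edge: ((130.80 − 153.16) mod 360) = 337.64°.
337.64° > 29.42° ⇒ outside.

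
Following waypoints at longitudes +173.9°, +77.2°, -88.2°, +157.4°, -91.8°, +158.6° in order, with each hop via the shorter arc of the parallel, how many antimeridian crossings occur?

Leg 1: +173.9° → +77.2°, shortest Δλ = -96.7° (west) — does not cross 180°.
Leg 2: +77.2° → -88.2°, shortest Δλ = -165.4° (west) — does not cross 180°.
Leg 3: -88.2° → +157.4°, shortest Δλ = -114.4° (west) — crosses 180°.
Leg 4: +157.4° → -91.8°, shortest Δλ = 110.8° (east) — crosses 180°.
Leg 5: -91.8° → +158.6°, shortest Δλ = -109.6° (west) — crosses 180°.
Total crossings: 3.

3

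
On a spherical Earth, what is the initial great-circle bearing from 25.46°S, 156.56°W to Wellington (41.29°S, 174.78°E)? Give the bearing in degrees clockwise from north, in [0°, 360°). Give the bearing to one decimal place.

229.1°

Δλ = 174.78 − -156.56 = 331.34°; wrapped into (−180°, 180°]: -28.66°.
θ = atan2( sin Δλ · cos φ₂ , cos φ₁ · sin φ₂ − sin φ₁ · cos φ₂ · cos Δλ )
  = atan2(-0.36037, -0.31236) = -130.918° → normalised to [0°, 360°): 229.082°.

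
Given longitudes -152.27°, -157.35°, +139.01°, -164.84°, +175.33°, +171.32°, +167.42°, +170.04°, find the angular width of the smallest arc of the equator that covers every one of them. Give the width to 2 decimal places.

Sort the longitudes: -164.84°, -157.35°, -152.27°, +139.01°, +167.42°, +170.04°, +171.32°, +175.33°.
Eastward gaps between consecutive values (wrapping around): 7.49°, 5.08°, 291.28°, 28.41°, 2.62°, 1.28°, 4.01°, 19.83°.
Largest gap = 291.28° ⇒ minimal covering band is its complement: 360° − 291.28° = 68.72°.
Band runs from +139.01° eastward to -152.27°, crossing the antimeridian.

68.72°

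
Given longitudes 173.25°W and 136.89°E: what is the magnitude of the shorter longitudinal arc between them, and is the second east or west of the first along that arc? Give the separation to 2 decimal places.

49.86° west

Raw difference: 136.89 − -173.25 = 310.14°.
Normalise into (−180°, 180°]: 310.14° − 360° = -49.86°.
Negative ⇒ the second point lies to the west; separation 49.86°.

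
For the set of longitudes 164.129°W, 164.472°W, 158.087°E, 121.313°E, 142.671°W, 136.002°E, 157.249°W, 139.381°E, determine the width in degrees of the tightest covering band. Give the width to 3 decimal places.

96.016°

Sort the longitudes: -164.472°, -164.129°, -157.249°, -142.671°, +121.313°, +136.002°, +139.381°, +158.087°.
Eastward gaps between consecutive values (wrapping around): 0.343°, 6.880°, 14.578°, 263.984°, 14.689°, 3.379°, 18.706°, 37.441°.
Largest gap = 263.984° ⇒ minimal covering band is its complement: 360° − 263.984° = 96.016°.
Band runs from +121.313° eastward to -142.671°, crossing the antimeridian.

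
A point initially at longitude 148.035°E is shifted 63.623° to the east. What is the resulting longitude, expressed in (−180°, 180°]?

Start at +148.035°; shift +63.623° → +211.658°.
+211.658° lies outside (−180°, 180°]; subtract 360° → -148.342°.

148.342°W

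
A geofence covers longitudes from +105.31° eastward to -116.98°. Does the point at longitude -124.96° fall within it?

Yes

Band width going east from +105.31° to -116.98°: ((-116.98 − 105.31) mod 360) = 137.71°.
Offset of -124.96° east of the west edge: ((-124.96 − 105.31) mod 360) = 129.73°.
129.73° ≤ 137.71° ⇒ inside.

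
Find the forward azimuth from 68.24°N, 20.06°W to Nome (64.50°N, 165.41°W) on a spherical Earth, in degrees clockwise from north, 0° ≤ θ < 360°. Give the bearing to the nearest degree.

340°

Δλ = -165.41 − -20.06 = -145.35°.
θ = atan2( sin Δλ · cos φ₂ , cos φ₁ · sin φ₂ − sin φ₁ · cos φ₂ · cos Δλ )
  = atan2(-0.24477, 0.66353) = -20.249° → normalised to [0°, 360°): 339.751°.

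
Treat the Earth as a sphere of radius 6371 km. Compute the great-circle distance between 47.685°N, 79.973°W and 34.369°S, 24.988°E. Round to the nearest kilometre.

13801 km

Δλ = 24.988 − -79.973 = 104.961°.
Δφ = -34.369 − 47.685 = -82.054°.
a = sin²(Δφ/2) + cos φ₁ · cos φ₂ · sin²(Δλ/2) = 0.780446.
c = 2·atan2(√a, √(1−a)) = 2.16626 rad → d = 6371·c ≈ 13801.24 km.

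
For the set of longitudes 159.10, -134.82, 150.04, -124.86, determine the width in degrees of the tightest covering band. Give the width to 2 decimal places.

85.10°

Sort the longitudes: -134.82°, -124.86°, +150.04°, +159.10°.
Eastward gaps between consecutive values (wrapping around): 9.96°, 274.90°, 9.06°, 66.08°.
Largest gap = 274.90° ⇒ minimal covering band is its complement: 360° − 274.90° = 85.10°.
Band runs from +150.04° eastward to -124.86°, crossing the antimeridian.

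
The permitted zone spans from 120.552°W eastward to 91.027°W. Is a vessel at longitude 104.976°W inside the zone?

Band width going east from -120.552° to -91.027°: ((-91.027 − -120.552) mod 360) = 29.525°.
Offset of -104.976° east of the west edge: ((-104.976 − -120.552) mod 360) = 15.576°.
15.576° ≤ 29.525° ⇒ inside.

Yes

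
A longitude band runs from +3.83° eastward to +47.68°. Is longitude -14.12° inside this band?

Band width going east from +3.83° to +47.68°: ((47.68 − 3.83) mod 360) = 43.85°.
Offset of -14.12° east of the west edge: ((-14.12 − 3.83) mod 360) = 342.05°.
342.05° > 43.85° ⇒ outside.

No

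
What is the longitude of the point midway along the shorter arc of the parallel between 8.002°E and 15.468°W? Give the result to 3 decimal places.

Signed shortest Δλ from +8.002° to -15.468° is -23.470°.
Midpoint longitude = +8.002° + (-23.470°)/2 = +8.002° − 11.735° = -3.733°.

3.733°W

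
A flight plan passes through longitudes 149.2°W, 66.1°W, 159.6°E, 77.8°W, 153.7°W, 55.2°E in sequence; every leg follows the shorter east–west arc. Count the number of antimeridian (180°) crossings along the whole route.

Leg 1: -149.2° → -66.1°, shortest Δλ = 83.1° (east) — does not cross 180°.
Leg 2: -66.1° → +159.6°, shortest Δλ = -134.3° (west) — crosses 180°.
Leg 3: +159.6° → -77.8°, shortest Δλ = 122.6° (east) — crosses 180°.
Leg 4: -77.8° → -153.7°, shortest Δλ = -75.9° (west) — does not cross 180°.
Leg 5: -153.7° → +55.2°, shortest Δλ = -151.1° (west) — crosses 180°.
Total crossings: 3.

3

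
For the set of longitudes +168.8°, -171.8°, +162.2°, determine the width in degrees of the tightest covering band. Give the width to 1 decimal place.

Sort the longitudes: -171.8°, +162.2°, +168.8°.
Eastward gaps between consecutive values (wrapping around): 334.0°, 6.6°, 19.4°.
Largest gap = 334.0° ⇒ minimal covering band is its complement: 360° − 334.0° = 26.0°.
Band runs from +162.2° eastward to -171.8°, crossing the antimeridian.

26.0°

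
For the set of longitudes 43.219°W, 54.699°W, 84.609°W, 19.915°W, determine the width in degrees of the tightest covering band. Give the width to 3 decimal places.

64.694°

Sort the longitudes: -84.609°, -54.699°, -43.219°, -19.915°.
Eastward gaps between consecutive values (wrapping around): 29.910°, 11.480°, 23.304°, 295.306°.
Largest gap = 295.306° ⇒ minimal covering band is its complement: 360° − 295.306° = 64.694°.
Band runs from -84.609° eastward to -19.915°.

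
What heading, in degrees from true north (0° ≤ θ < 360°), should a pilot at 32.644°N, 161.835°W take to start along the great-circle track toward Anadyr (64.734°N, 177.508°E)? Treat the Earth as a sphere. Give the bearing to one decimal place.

Δλ = 177.508 − -161.835 = 339.343°; wrapped into (−180°, 180°]: -20.657°.
θ = atan2( sin Δλ · cos φ₂ , cos φ₁ · sin φ₂ − sin φ₁ · cos φ₂ · cos Δλ )
  = atan2(-0.15057, 0.54605) = -15.416° → normalised to [0°, 360°): 344.584°.

344.6°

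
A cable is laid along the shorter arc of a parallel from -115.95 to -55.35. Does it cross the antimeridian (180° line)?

No

Signed shortest Δλ = ((-55.35 − -115.95 + 180) mod 360) − 180 = 60.6°.
Going east by 60.6° from -115.95° reaches -55.35° without touching 180°.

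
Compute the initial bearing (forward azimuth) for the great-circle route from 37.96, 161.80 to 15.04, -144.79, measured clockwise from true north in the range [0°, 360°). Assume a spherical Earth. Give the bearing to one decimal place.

100.9°

Δλ = -144.79 − 161.80 = -306.59°; wrapped into (−180°, 180°]: 53.41°.
θ = atan2( sin Δλ · cos φ₂ , cos φ₁ · sin φ₂ − sin φ₁ · cos φ₂ · cos Δλ )
  = atan2(0.77542, -0.14950) = 100.913° → normalised to [0°, 360°): 100.913°.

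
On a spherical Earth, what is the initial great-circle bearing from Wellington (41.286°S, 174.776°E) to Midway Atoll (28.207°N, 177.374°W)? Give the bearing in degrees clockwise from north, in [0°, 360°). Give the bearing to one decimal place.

Δλ = -177.374 − 174.776 = -352.150°; wrapped into (−180°, 180°]: 7.850°.
θ = atan2( sin Δλ · cos φ₂ , cos φ₁ · sin φ₂ − sin φ₁ · cos φ₂ · cos Δλ )
  = atan2(0.12036, 0.93118) = 7.365° → normalised to [0°, 360°): 7.365°.

7.4°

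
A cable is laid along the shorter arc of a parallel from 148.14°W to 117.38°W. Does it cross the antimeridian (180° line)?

Signed shortest Δλ = ((-117.38 − -148.14 + 180) mod 360) − 180 = 30.76°.
Going east by 30.76° from -148.14° reaches -117.38° without touching 180°.

No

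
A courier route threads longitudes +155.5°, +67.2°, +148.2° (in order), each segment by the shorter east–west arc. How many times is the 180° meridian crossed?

Leg 1: +155.5° → +67.2°, shortest Δλ = -88.3° (west) — does not cross 180°.
Leg 2: +67.2° → +148.2°, shortest Δλ = 81.0° (east) — does not cross 180°.
Total crossings: 0.

0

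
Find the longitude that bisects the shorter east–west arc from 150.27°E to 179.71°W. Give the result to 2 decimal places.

Signed shortest Δλ from +150.27° to -179.71° is +30.02°.
Midpoint longitude = +150.27° + (+30.02°)/2 = +150.27° + 15.01° = +165.28°.
(The naïve average (+150.27 + -179.71)/2 = -14.72° is on the wrong side of the globe.)

165.28°E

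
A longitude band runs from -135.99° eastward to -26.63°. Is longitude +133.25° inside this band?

Band width going east from -135.99° to -26.63°: ((-26.63 − -135.99) mod 360) = 109.36°.
Offset of +133.25° east of the west edge: ((133.25 − -135.99) mod 360) = 269.24°.
269.24° > 109.36° ⇒ outside.

No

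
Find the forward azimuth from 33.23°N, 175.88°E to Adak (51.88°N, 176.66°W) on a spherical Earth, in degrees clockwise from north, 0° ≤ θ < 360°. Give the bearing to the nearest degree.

14°

Δλ = -176.66 − 175.88 = -352.54°; wrapped into (−180°, 180°]: 7.46°.
θ = atan2( sin Δλ · cos φ₂ , cos φ₁ · sin φ₂ − sin φ₁ · cos φ₂ · cos Δλ )
  = atan2(0.08015, 0.32265) = 13.950° → normalised to [0°, 360°): 13.950°.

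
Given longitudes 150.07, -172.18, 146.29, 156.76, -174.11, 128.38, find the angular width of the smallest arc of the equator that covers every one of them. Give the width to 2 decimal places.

Sort the longitudes: -174.11°, -172.18°, +128.38°, +146.29°, +150.07°, +156.76°.
Eastward gaps between consecutive values (wrapping around): 1.93°, 300.56°, 17.91°, 3.78°, 6.69°, 29.13°.
Largest gap = 300.56° ⇒ minimal covering band is its complement: 360° − 300.56° = 59.44°.
Band runs from +128.38° eastward to -172.18°, crossing the antimeridian.

59.44°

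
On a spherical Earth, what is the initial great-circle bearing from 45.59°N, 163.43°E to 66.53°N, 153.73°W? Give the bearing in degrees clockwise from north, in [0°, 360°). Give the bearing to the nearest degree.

32°

Δλ = -153.73 − 163.43 = -317.16°; wrapped into (−180°, 180°]: 42.84°.
θ = atan2( sin Δλ · cos φ₂ , cos φ₁ · sin φ₂ − sin φ₁ · cos φ₂ · cos Δλ )
  = atan2(0.27080, 0.43328) = 32.006° → normalised to [0°, 360°): 32.006°.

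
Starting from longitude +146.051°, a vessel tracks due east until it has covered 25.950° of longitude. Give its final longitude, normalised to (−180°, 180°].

+172.001°

Start at +146.051°; shift +25.950° → +172.001°.
+172.001° already lies in (−180°, 180°].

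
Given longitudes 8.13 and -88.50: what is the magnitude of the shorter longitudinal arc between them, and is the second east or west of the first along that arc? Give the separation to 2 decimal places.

Raw difference: -88.50 − 8.13 = -96.63°.
Normalise into (−180°, 180°]: -96.63° stays -96.63°.
Negative ⇒ the second point lies to the west; separation 96.63°.

96.63° west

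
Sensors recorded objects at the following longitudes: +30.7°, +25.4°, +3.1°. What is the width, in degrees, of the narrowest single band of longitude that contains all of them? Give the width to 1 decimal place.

Sort the longitudes: +3.1°, +25.4°, +30.7°.
Eastward gaps between consecutive values (wrapping around): 22.3°, 5.3°, 332.4°.
Largest gap = 332.4° ⇒ minimal covering band is its complement: 360° − 332.4° = 27.6°.
Band runs from +3.1° eastward to +30.7°.

27.6°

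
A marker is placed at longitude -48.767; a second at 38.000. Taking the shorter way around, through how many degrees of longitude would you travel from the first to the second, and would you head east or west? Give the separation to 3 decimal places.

Raw difference: 38.000 − -48.767 = 86.767°.
Normalise into (−180°, 180°]: 86.767° stays 86.767°.
Positive ⇒ the second point lies to the east; separation 86.767°.

86.767° east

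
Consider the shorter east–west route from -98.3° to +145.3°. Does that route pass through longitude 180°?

Naïve |145.3 − -98.3| = 243.6° > 180°, so the shorter arc goes the other way round — across 180°.
Signed shortest Δλ = ((145.3 − -98.3 + 180) mod 360) − 180 = -116.4°.
Going west by 116.4° from -98.3° passes through 180° before reaching +145.3°.

Yes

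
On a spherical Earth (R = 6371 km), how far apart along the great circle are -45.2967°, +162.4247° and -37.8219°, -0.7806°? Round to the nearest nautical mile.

Δλ = -0.7806 − 162.4247 = -163.2053°.
Δφ = -37.8219 − -45.2967 = 7.4748°.
a = sin²(Δφ/2) + cos φ₁ · cos φ₂ · sin²(Δλ/2) = 0.548057.
c = 2·atan2(√a, √(1−a)) = 1.66706 rad → d = 6371·c ≈ 10620.83 km ≈ 5734.79 nmi.

5735 nmi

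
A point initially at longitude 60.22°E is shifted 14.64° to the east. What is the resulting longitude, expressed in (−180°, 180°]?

Start at +60.22°; shift +14.64° → +74.86°.
+74.86° already lies in (−180°, 180°].

74.86°E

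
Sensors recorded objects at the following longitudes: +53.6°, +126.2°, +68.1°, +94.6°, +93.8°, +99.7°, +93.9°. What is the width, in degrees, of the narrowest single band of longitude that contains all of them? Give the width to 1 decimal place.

72.6°

Sort the longitudes: +53.6°, +68.1°, +93.8°, +93.9°, +94.6°, +99.7°, +126.2°.
Eastward gaps between consecutive values (wrapping around): 14.5°, 25.7°, 0.1°, 0.7°, 5.1°, 26.5°, 287.4°.
Largest gap = 287.4° ⇒ minimal covering band is its complement: 360° − 287.4° = 72.6°.
Band runs from +53.6° eastward to +126.2°.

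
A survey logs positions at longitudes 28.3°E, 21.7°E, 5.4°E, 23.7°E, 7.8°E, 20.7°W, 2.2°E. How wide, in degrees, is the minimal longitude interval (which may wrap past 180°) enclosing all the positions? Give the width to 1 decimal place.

Sort the longitudes: -20.7°, +2.2°, +5.4°, +7.8°, +21.7°, +23.7°, +28.3°.
Eastward gaps between consecutive values (wrapping around): 22.9°, 3.2°, 2.4°, 13.9°, 2.0°, 4.6°, 311.0°.
Largest gap = 311.0° ⇒ minimal covering band is its complement: 360° − 311.0° = 49.0°.
Band runs from -20.7° eastward to +28.3°.

49.0°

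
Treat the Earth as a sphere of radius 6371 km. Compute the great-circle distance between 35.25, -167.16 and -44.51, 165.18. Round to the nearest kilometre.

9298 km

Δλ = 165.18 − -167.16 = 332.34°; wrapped into (−180°, 180°]: -27.66°.
Δφ = -44.51 − 35.25 = -79.76°.
a = sin²(Δφ/2) + cos φ₁ · cos φ₂ · sin²(Δλ/2) = 0.444391.
c = 2·atan2(√a, √(1−a)) = 1.45935 rad → d = 6371·c ≈ 9297.51 km.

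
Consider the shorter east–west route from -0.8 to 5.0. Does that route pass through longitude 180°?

Signed shortest Δλ = ((5.0 − -0.8 + 180) mod 360) − 180 = 5.8°.
Going east by 5.8° from -0.8° reaches +5.0° without touching 180°.

No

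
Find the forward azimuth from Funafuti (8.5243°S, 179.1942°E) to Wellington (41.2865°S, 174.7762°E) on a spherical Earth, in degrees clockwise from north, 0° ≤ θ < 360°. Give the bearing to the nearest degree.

186°

Δλ = 174.7762 − 179.1942 = -4.4180°.
θ = atan2( sin Δλ · cos φ₂ , cos φ₁ · sin φ₂ − sin φ₁ · cos φ₂ · cos Δλ )
  = atan2(-0.05788, -0.54148) = -173.898° → normalised to [0°, 360°): 186.102°.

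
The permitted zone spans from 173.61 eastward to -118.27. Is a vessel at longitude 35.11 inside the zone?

No

Band width going east from +173.61° to -118.27°: ((-118.27 − 173.61) mod 360) = 68.12°.
Offset of +35.11° east of the west edge: ((35.11 − 173.61) mod 360) = 221.50°.
221.50° > 68.12° ⇒ outside.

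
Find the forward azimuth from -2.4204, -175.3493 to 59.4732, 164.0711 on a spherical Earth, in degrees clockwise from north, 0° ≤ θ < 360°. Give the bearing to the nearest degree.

Δλ = 164.0711 − -175.3493 = 339.4204°; wrapped into (−180°, 180°]: -20.5796°.
θ = atan2( sin Δλ · cos φ₂ , cos φ₁ · sin φ₂ − sin φ₁ · cos φ₂ · cos Δλ )
  = atan2(-0.17855, 0.88071) = -11.460° → normalised to [0°, 360°): 348.540°.

349°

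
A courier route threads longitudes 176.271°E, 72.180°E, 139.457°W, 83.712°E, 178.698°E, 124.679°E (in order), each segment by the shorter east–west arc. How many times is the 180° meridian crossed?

Leg 1: +176.271° → +72.180°, shortest Δλ = -104.091° (west) — does not cross 180°.
Leg 2: +72.180° → -139.457°, shortest Δλ = 148.363° (east) — crosses 180°.
Leg 3: -139.457° → +83.712°, shortest Δλ = -136.831° (west) — crosses 180°.
Leg 4: +83.712° → +178.698°, shortest Δλ = 94.986° (east) — does not cross 180°.
Leg 5: +178.698° → +124.679°, shortest Δλ = -54.019° (west) — does not cross 180°.
Total crossings: 2.

2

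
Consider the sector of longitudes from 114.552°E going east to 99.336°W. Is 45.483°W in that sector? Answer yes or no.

Band width going east from +114.552° to -99.336°: ((-99.336 − 114.552) mod 360) = 146.112°.
Offset of -45.483° east of the west edge: ((-45.483 − 114.552) mod 360) = 199.965°.
199.965° > 146.112° ⇒ outside.

No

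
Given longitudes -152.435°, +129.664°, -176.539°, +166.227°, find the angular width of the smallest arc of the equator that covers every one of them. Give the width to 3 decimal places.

77.901°

Sort the longitudes: -176.539°, -152.435°, +129.664°, +166.227°.
Eastward gaps between consecutive values (wrapping around): 24.104°, 282.099°, 36.563°, 17.234°.
Largest gap = 282.099° ⇒ minimal covering band is its complement: 360° − 282.099° = 77.901°.
Band runs from +129.664° eastward to -152.435°, crossing the antimeridian.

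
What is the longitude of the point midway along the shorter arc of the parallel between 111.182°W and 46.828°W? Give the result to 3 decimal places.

Signed shortest Δλ from -111.182° to -46.828° is +64.354°.
Midpoint longitude = -111.182° + (+64.354°)/2 = -111.182° + 32.177° = -79.005°.

79.005°W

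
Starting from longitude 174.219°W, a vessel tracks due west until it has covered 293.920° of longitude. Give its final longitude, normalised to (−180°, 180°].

Start at -174.219°; shift −293.920° → -468.139°.
-468.139° lies outside (−180°, 180°]; add 360° → -108.139°.

108.139°W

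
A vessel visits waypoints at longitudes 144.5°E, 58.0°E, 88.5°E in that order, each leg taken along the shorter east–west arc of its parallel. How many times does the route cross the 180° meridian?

Leg 1: +144.5° → +58.0°, shortest Δλ = -86.5° (west) — does not cross 180°.
Leg 2: +58.0° → +88.5°, shortest Δλ = 30.5° (east) — does not cross 180°.
Total crossings: 0.

0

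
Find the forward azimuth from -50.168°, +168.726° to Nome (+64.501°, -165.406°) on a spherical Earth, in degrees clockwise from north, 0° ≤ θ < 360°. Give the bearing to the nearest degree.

12°

Δλ = -165.406 − 168.726 = -334.132°; wrapped into (−180°, 180°]: 25.868°.
θ = atan2( sin Δλ · cos φ₂ , cos φ₁ · sin φ₂ − sin φ₁ · cos φ₂ · cos Δλ )
  = atan2(0.18782, 0.87561) = 12.107° → normalised to [0°, 360°): 12.107°.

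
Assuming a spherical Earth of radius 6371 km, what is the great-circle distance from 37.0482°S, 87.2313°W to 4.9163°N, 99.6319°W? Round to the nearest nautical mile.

Δλ = -99.6319 − -87.2313 = -12.4006°.
Δφ = 4.9163 − -37.0482 = 41.9645°.
a = sin²(Δφ/2) + cos φ₁ · cos φ₂ · sin²(Δλ/2) = 0.137496.
c = 2·atan2(√a, √(1−a)) = 0.75975 rad → d = 6371·c ≈ 4840.37 km ≈ 2613.59 nmi.

2614 nmi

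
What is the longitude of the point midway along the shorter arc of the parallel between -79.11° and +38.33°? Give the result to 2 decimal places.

-20.39°

Signed shortest Δλ from -79.11° to +38.33° is +117.44°.
Midpoint longitude = -79.11° + (+117.44°)/2 = -79.11° + 58.72° = -20.39°.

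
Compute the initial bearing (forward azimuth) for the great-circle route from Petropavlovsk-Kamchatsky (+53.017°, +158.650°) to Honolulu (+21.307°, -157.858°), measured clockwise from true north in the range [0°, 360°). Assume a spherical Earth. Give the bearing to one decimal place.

116.6°

Δλ = -157.858 − 158.650 = -316.508°; wrapped into (−180°, 180°]: 43.492°.
θ = atan2( sin Δλ · cos φ₂ , cos φ₁ · sin φ₂ − sin φ₁ · cos φ₂ · cos Δλ )
  = atan2(0.64121, -0.32131) = 116.616° → normalised to [0°, 360°): 116.616°.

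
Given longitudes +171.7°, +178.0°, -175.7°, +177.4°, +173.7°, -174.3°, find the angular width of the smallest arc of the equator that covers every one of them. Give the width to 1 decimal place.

14.0°

Sort the longitudes: -175.7°, -174.3°, +171.7°, +173.7°, +177.4°, +178.0°.
Eastward gaps between consecutive values (wrapping around): 1.4°, 346.0°, 2.0°, 3.7°, 0.6°, 6.3°.
Largest gap = 346.0° ⇒ minimal covering band is its complement: 360° − 346.0° = 14.0°.
Band runs from +171.7° eastward to -174.3°, crossing the antimeridian.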